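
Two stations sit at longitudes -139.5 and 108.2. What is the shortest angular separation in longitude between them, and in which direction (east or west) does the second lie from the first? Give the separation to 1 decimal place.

Raw difference: 108.2 − -139.5 = 247.7°.
Normalise into (−180°, 180°]: 247.7° − 360° = -112.3°.
Negative ⇒ the second point lies to the west; separation 112.3°.

112.3° west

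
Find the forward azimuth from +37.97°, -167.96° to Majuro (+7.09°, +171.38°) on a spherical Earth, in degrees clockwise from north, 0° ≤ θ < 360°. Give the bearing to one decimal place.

216.5°

Δλ = 171.38 − -167.96 = 339.34°; wrapped into (−180°, 180°]: -20.66°.
θ = atan2( sin Δλ · cos φ₂ , cos φ₁ · sin φ₂ − sin φ₁ · cos φ₂ · cos Δλ )
  = atan2(-0.35012, -0.47398) = -143.547° → normalised to [0°, 360°): 216.453°.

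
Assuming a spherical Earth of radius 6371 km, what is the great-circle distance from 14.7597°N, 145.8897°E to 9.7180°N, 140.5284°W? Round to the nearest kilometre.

Δλ = -140.5284 − 145.8897 = -286.4181°; wrapped into (−180°, 180°]: 73.5819°.
Δφ = 9.7180 − 14.7597 = -5.0417°.
a = sin²(Δφ/2) + cos φ₁ · cos φ₂ · sin²(Δλ/2) = 0.343800.
c = 2·atan2(√a, √(1−a)) = 1.25308 rad → d = 6371·c ≈ 7983.36 km.

7983 km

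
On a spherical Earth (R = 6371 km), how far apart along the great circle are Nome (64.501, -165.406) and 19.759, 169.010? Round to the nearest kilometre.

5325 km

Δλ = 169.010 − -165.406 = 334.416°; wrapped into (−180°, 180°]: -25.584°.
Δφ = 19.759 − 64.501 = -44.742°.
a = sin²(Δφ/2) + cos φ₁ · cos φ₂ · sin²(Δλ/2) = 0.164720.
c = 2·atan2(√a, √(1−a)) = 0.83583 rad → d = 6371·c ≈ 5325.09 km.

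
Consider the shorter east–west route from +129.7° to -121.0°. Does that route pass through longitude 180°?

Yes

Naïve |-121.0 − 129.7| = 250.7° > 180°, so the shorter arc goes the other way round — across 180°.
Signed shortest Δλ = ((-121.0 − 129.7 + 180) mod 360) − 180 = 109.3°.
Going east by 109.3° from +129.7° passes through 180° before reaching -121.0°.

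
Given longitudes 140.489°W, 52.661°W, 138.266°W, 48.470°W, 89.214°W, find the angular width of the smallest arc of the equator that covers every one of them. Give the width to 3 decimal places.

92.019°

Sort the longitudes: -140.489°, -138.266°, -89.214°, -52.661°, -48.470°.
Eastward gaps between consecutive values (wrapping around): 2.223°, 49.052°, 36.553°, 4.191°, 267.981°.
Largest gap = 267.981° ⇒ minimal covering band is its complement: 360° − 267.981° = 92.019°.
Band runs from -140.489° eastward to -48.470°.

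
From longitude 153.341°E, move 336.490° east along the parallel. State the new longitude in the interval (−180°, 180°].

Start at +153.341°; shift +336.490° → +489.831°.
+489.831° lies outside (−180°, 180°]; subtract 360° → +129.831°.

129.831°E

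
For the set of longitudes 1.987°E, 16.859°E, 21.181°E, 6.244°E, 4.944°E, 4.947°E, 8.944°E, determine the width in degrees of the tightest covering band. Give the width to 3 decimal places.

19.194°

Sort the longitudes: +1.987°, +4.944°, +4.947°, +6.244°, +8.944°, +16.859°, +21.181°.
Eastward gaps between consecutive values (wrapping around): 2.957°, 0.003°, 1.297°, 2.700°, 7.915°, 4.322°, 340.806°.
Largest gap = 340.806° ⇒ minimal covering band is its complement: 360° − 340.806° = 19.194°.
Band runs from +1.987° eastward to +21.181°.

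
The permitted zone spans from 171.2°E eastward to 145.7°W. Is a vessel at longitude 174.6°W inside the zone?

Yes

Band width going east from +171.2° to -145.7°: ((-145.7 − 171.2) mod 360) = 43.1°.
Offset of -174.6° east of the west edge: ((-174.6 − 171.2) mod 360) = 14.2°.
14.2° ≤ 43.1° ⇒ inside.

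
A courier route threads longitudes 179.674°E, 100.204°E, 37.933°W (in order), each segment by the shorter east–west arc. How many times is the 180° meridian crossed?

0

Leg 1: +179.674° → +100.204°, shortest Δλ = -79.47° (west) — does not cross 180°.
Leg 2: +100.204° → -37.933°, shortest Δλ = -138.137° (west) — does not cross 180°.
Total crossings: 0.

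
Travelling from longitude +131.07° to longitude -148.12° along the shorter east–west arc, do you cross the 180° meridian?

Naïve |-148.12 − 131.07| = 279.19° > 180°, so the shorter arc goes the other way round — across 180°.
Signed shortest Δλ = ((-148.12 − 131.07 + 180) mod 360) − 180 = 80.81°.
Going east by 80.81° from +131.07° passes through 180° before reaching -148.12°.

Yes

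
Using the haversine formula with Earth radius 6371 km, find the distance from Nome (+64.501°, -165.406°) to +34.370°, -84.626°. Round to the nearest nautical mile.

Δλ = -84.626 − -165.406 = 80.780°.
Δφ = 34.370 − 64.501 = -30.131°.
a = sin²(Δφ/2) + cos φ₁ · cos φ₂ · sin²(Δλ/2) = 0.216761.
c = 2·atan2(√a, √(1−a)) = 0.96857 rad → d = 6371·c ≈ 6170.76 km ≈ 3331.94 nmi.

3332 nmi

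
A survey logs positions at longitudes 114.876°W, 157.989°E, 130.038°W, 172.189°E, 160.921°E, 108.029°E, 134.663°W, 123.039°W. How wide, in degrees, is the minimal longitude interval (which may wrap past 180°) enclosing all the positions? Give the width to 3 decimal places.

Sort the longitudes: -134.663°, -130.038°, -123.039°, -114.876°, +108.029°, +157.989°, +160.921°, +172.189°.
Eastward gaps between consecutive values (wrapping around): 4.625°, 6.999°, 8.163°, 222.905°, 49.960°, 2.932°, 11.268°, 53.148°.
Largest gap = 222.905° ⇒ minimal covering band is its complement: 360° − 222.905° = 137.095°.
Band runs from +108.029° eastward to -114.876°, crossing the antimeridian.

137.095°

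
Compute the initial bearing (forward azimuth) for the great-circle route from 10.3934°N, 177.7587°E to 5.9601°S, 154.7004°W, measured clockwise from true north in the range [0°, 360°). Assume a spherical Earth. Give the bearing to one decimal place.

Δλ = -154.7004 − 177.7587 = -332.4591°; wrapped into (−180°, 180°]: 27.5409°.
θ = atan2( sin Δλ · cos φ₂ , cos φ₁ · sin φ₂ − sin φ₁ · cos φ₂ · cos Δλ )
  = atan2(0.45988, -0.26123) = 119.598° → normalised to [0°, 360°): 119.598°.

119.6°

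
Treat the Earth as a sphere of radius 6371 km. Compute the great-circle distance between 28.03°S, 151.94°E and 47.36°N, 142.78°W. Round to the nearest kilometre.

Δλ = -142.78 − 151.94 = -294.72°; wrapped into (−180°, 180°]: 65.28°.
Δφ = 47.36 − -28.03 = 75.39°.
a = sin²(Δφ/2) + cos φ₁ · cos φ₂ · sin²(Δλ/2) = 0.547824.
c = 2·atan2(√a, √(1−a)) = 1.66659 rad → d = 6371·c ≈ 10617.85 km.

10618 km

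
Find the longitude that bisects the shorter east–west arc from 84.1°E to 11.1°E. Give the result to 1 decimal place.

Signed shortest Δλ from +84.1° to +11.1° is -73.0°.
Midpoint longitude = +84.1° + (-73.0°)/2 = +84.1° − 36.5° = +47.6°.

47.6°E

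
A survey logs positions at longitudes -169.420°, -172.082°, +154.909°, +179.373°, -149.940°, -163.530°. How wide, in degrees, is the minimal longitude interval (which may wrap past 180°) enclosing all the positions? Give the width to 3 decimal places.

55.151°

Sort the longitudes: -172.082°, -169.420°, -163.530°, -149.940°, +154.909°, +179.373°.
Eastward gaps between consecutive values (wrapping around): 2.662°, 5.890°, 13.590°, 304.849°, 24.464°, 8.545°.
Largest gap = 304.849° ⇒ minimal covering band is its complement: 360° − 304.849° = 55.151°.
Band runs from +154.909° eastward to -149.940°, crossing the antimeridian.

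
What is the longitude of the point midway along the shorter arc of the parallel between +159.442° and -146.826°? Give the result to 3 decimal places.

-173.692°

Signed shortest Δλ from +159.442° to -146.826° is +53.732°.
Midpoint longitude = +159.442° + (+53.732°)/2 = +159.442° + 26.866° = +186.308°.
Normalise into (−180°, 180°]: -173.692°.
(The naïve average (+159.442 + -146.826)/2 = 6.308° is on the wrong side of the globe.)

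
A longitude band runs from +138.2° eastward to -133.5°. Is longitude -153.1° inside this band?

Yes

Band width going east from +138.2° to -133.5°: ((-133.5 − 138.2) mod 360) = 88.3°.
Offset of -153.1° east of the west edge: ((-153.1 − 138.2) mod 360) = 68.7°.
68.7° ≤ 88.3° ⇒ inside.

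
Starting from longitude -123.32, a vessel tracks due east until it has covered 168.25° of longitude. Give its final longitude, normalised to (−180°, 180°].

Start at -123.32°; shift +168.25° → +44.93°.
+44.93° already lies in (−180°, 180°].

+44.93°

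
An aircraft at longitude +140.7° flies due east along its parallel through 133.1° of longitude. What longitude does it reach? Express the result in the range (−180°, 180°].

Start at +140.7°; shift +133.1° → +273.8°.
+273.8° lies outside (−180°, 180°]; subtract 360° → -86.2°.

-86.2°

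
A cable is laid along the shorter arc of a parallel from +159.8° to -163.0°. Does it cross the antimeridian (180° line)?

Yes

Naïve |-163.0 − 159.8| = 322.8° > 180°, so the shorter arc goes the other way round — across 180°.
Signed shortest Δλ = ((-163.0 − 159.8 + 180) mod 360) − 180 = 37.2°.
Going east by 37.2° from +159.8° passes through 180° before reaching -163.0°.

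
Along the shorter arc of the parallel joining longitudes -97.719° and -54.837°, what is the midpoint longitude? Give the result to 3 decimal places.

Signed shortest Δλ from -97.719° to -54.837° is +42.882°.
Midpoint longitude = -97.719° + (+42.882°)/2 = -97.719° + 21.441° = -76.278°.

-76.278°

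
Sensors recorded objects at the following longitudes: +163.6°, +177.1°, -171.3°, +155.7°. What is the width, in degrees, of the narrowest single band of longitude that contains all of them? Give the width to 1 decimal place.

Sort the longitudes: -171.3°, +155.7°, +163.6°, +177.1°.
Eastward gaps between consecutive values (wrapping around): 327.0°, 7.9°, 13.5°, 11.6°.
Largest gap = 327.0° ⇒ minimal covering band is its complement: 360° − 327.0° = 33.0°.
Band runs from +155.7° eastward to -171.3°, crossing the antimeridian.

33.0°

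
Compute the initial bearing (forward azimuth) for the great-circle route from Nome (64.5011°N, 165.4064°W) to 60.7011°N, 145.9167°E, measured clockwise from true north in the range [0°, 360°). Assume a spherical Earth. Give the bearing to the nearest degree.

283°

Δλ = 145.9167 − -165.4064 = 311.3231°; wrapped into (−180°, 180°]: -48.6769°.
θ = atan2( sin Δλ · cos φ₂ , cos φ₁ · sin φ₂ − sin φ₁ · cos φ₂ · cos Δλ )
  = atan2(-0.36751, 0.08377) = -77.160° → normalised to [0°, 360°): 282.840°.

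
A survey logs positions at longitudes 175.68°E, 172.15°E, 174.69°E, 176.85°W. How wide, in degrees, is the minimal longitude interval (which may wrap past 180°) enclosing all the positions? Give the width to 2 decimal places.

11.00°

Sort the longitudes: -176.85°, +172.15°, +174.69°, +175.68°.
Eastward gaps between consecutive values (wrapping around): 349.00°, 2.54°, 0.99°, 7.47°.
Largest gap = 349.00° ⇒ minimal covering band is its complement: 360° − 349.00° = 11.00°.
Band runs from +172.15° eastward to -176.85°, crossing the antimeridian.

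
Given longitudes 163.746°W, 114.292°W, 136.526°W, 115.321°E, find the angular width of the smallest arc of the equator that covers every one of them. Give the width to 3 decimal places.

Sort the longitudes: -163.746°, -136.526°, -114.292°, +115.321°.
Eastward gaps between consecutive values (wrapping around): 27.220°, 22.234°, 229.613°, 80.933°.
Largest gap = 229.613° ⇒ minimal covering band is its complement: 360° − 229.613° = 130.387°.
Band runs from +115.321° eastward to -114.292°, crossing the antimeridian.

130.387°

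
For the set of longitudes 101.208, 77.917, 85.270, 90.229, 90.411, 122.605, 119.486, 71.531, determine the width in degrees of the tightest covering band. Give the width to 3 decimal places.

Sort the longitudes: +71.531°, +77.917°, +85.270°, +90.229°, +90.411°, +101.208°, +119.486°, +122.605°.
Eastward gaps between consecutive values (wrapping around): 6.386°, 7.353°, 4.959°, 0.182°, 10.797°, 18.278°, 3.119°, 308.926°.
Largest gap = 308.926° ⇒ minimal covering band is its complement: 360° − 308.926° = 51.074°.
Band runs from +71.531° eastward to +122.605°.

51.074°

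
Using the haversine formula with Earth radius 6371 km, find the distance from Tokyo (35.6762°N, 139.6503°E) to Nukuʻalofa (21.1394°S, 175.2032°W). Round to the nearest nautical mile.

4268 nmi

Δλ = -175.2032 − 139.6503 = -314.8535°; wrapped into (−180°, 180°]: 45.1465°.
Δφ = -21.1394 − 35.6762 = -56.8156°.
a = sin²(Δφ/2) + cos φ₁ · cos φ₂ · sin²(Δλ/2) = 0.337975.
c = 2·atan2(√a, √(1−a)) = 1.24079 rad → d = 6371·c ≈ 7905.07 km ≈ 4268.39 nmi.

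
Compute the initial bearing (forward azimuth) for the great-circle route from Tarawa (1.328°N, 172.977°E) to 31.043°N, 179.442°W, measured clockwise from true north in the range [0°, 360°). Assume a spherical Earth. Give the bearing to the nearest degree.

Δλ = -179.442 − 172.977 = -352.419°; wrapped into (−180°, 180°]: 7.581°.
θ = atan2( sin Δλ · cos φ₂ , cos φ₁ · sin φ₂ − sin φ₁ · cos φ₂ · cos Δλ )
  = atan2(0.11303, 0.49586) = 12.841° → normalised to [0°, 360°): 12.841°.

13°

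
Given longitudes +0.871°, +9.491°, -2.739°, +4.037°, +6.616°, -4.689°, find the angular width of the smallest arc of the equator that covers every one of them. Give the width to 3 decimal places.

14.180°

Sort the longitudes: -4.689°, -2.739°, +0.871°, +4.037°, +6.616°, +9.491°.
Eastward gaps between consecutive values (wrapping around): 1.950°, 3.610°, 3.166°, 2.579°, 2.875°, 345.820°.
Largest gap = 345.820° ⇒ minimal covering band is its complement: 360° − 345.820° = 14.180°.
Band runs from -4.689° eastward to +9.491°.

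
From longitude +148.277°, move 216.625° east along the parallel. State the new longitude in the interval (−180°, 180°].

+4.902°

Start at +148.277°; shift +216.625° → +364.902°.
+364.902° lies outside (−180°, 180°]; subtract 360° → +4.902°.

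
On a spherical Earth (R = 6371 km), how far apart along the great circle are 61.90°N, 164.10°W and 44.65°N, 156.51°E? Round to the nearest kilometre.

Δλ = 156.51 − -164.10 = 320.61°; wrapped into (−180°, 180°]: -39.39°.
Δφ = 44.65 − 61.90 = -17.25°.
a = sin²(Δφ/2) + cos φ₁ · cos φ₂ · sin²(Δλ/2) = 0.060548.
c = 2·atan2(√a, √(1−a)) = 0.49724 rad → d = 6371·c ≈ 3167.90 km.

3168 km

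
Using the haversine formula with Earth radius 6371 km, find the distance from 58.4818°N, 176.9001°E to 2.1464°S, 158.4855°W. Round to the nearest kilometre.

7084 km

Δλ = -158.4855 − 176.9001 = -335.3856°; wrapped into (−180°, 180°]: 24.6144°.
Δφ = -2.1464 − 58.4818 = -60.6282°.
a = sin²(Δφ/2) + cos φ₁ · cos φ₂ · sin²(Δλ/2) = 0.278498.
c = 2·atan2(√a, √(1−a)) = 1.11185 rad → d = 6371·c ≈ 7083.59 km.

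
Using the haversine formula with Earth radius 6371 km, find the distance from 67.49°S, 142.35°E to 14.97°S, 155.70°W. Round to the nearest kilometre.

Δλ = -155.70 − 142.35 = -298.05°; wrapped into (−180°, 180°]: 61.95°.
Δφ = -14.97 − -67.49 = 52.52°.
a = sin²(Δφ/2) + cos φ₁ · cos φ₂ · sin²(Δλ/2) = 0.293724.
c = 2·atan2(√a, √(1−a)) = 1.14554 rad → d = 6371·c ≈ 7298.25 km.

7298 km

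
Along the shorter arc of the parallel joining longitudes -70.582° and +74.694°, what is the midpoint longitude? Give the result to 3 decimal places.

+2.056°

Signed shortest Δλ from -70.582° to +74.694° is +145.276°.
Midpoint longitude = -70.582° + (+145.276°)/2 = -70.582° + 72.638° = +2.056°.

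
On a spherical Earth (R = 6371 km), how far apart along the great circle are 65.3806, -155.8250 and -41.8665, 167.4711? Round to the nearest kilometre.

Δλ = 167.4711 − -155.8250 = 323.2961°; wrapped into (−180°, 180°]: -36.7039°.
Δφ = -41.8665 − 65.3806 = -107.2471°.
a = sin²(Δφ/2) + cos φ₁ · cos φ₂ · sin²(Δλ/2) = 0.679001.
c = 2·atan2(√a, √(1−a)) = 1.93692 rad → d = 6371·c ≈ 12340.14 km.

12340 km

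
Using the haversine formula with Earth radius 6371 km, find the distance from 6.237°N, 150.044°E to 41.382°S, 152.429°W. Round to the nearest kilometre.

Δλ = -152.429 − 150.044 = -302.473°; wrapped into (−180°, 180°]: 57.527°.
Δφ = -41.382 − 6.237 = -47.619°.
a = sin²(Δφ/2) + cos φ₁ · cos φ₂ · sin²(Δλ/2) = 0.335678.
c = 2·atan2(√a, √(1−a)) = 1.23593 rad → d = 6371·c ≈ 7874.11 km.

7874 km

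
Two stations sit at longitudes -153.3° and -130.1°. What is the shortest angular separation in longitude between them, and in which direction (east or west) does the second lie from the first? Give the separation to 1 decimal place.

Raw difference: -130.1 − -153.3 = 23.2°.
Normalise into (−180°, 180°]: 23.2° stays 23.2°.
Positive ⇒ the second point lies to the east; separation 23.2°.

23.2° east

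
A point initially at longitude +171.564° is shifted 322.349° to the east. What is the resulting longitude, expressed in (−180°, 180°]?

+133.913°

Start at +171.564°; shift +322.349° → +493.913°.
+493.913° lies outside (−180°, 180°]; subtract 360° → +133.913°.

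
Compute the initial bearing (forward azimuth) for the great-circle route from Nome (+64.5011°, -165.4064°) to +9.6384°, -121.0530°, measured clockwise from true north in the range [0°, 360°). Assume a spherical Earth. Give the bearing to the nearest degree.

Δλ = -121.0530 − -165.4064 = 44.3534°.
θ = atan2( sin Δλ · cos φ₂ , cos φ₁ · sin φ₂ − sin φ₁ · cos φ₂ · cos Δλ )
  = atan2(0.68921, -0.56420) = 129.304° → normalised to [0°, 360°): 129.304°.

129°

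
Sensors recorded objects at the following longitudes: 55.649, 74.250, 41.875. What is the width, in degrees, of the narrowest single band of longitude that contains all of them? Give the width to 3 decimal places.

Sort the longitudes: +41.875°, +55.649°, +74.250°.
Eastward gaps between consecutive values (wrapping around): 13.774°, 18.601°, 327.625°.
Largest gap = 327.625° ⇒ minimal covering band is its complement: 360° − 327.625° = 32.375°.
Band runs from +41.875° eastward to +74.250°.

32.375°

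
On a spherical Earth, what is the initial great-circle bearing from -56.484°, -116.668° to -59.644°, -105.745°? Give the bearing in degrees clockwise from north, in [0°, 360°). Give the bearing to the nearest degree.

123°

Δλ = -105.745 − -116.668 = 10.923°.
θ = atan2( sin Δλ · cos φ₂ , cos φ₁ · sin φ₂ − sin φ₁ · cos φ₂ · cos Δλ )
  = atan2(0.09576, -0.06276) = 123.239° → normalised to [0°, 360°): 123.239°.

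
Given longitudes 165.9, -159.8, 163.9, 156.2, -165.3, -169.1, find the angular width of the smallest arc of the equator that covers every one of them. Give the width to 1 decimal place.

Sort the longitudes: -169.1°, -165.3°, -159.8°, +156.2°, +163.9°, +165.9°.
Eastward gaps between consecutive values (wrapping around): 3.8°, 5.5°, 316.0°, 7.7°, 2.0°, 25.0°.
Largest gap = 316.0° ⇒ minimal covering band is its complement: 360° − 316.0° = 44.0°.
Band runs from +156.2° eastward to -159.8°, crossing the antimeridian.

44.0°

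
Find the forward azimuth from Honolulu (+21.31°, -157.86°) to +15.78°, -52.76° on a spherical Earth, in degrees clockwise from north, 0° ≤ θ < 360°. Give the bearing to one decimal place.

Δλ = -52.76 − -157.86 = 105.10°.
θ = atan2( sin Δλ · cos φ₂ , cos φ₁ · sin φ₂ − sin φ₁ · cos φ₂ · cos Δλ )
  = atan2(0.92909, 0.34445) = 69.658° → normalised to [0°, 360°): 69.658°.

69.7°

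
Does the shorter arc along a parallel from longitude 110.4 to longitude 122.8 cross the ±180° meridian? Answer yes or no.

Signed shortest Δλ = ((122.8 − 110.4 + 180) mod 360) − 180 = 12.4°.
Going east by 12.4° from +110.4° reaches +122.8° without touching 180°.

No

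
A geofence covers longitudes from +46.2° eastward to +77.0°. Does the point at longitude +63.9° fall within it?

Yes

Band width going east from +46.2° to +77.0°: ((77.0 − 46.2) mod 360) = 30.8°.
Offset of +63.9° east of the west edge: ((63.9 − 46.2) mod 360) = 17.7°.
17.7° ≤ 30.8° ⇒ inside.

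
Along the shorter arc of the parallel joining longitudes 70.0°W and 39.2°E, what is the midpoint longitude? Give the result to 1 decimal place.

15.4°W

Signed shortest Δλ from -70.0° to +39.2° is +109.2°.
Midpoint longitude = -70.0° + (+109.2°)/2 = -70.0° + 54.6° = -15.4°.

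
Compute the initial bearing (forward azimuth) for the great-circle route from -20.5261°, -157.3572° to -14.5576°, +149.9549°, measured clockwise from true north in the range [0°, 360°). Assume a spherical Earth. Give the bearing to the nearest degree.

Δλ = 149.9549 − -157.3572 = 307.3121°; wrapped into (−180°, 180°]: -52.6879°.
θ = atan2( sin Δλ · cos φ₂ , cos φ₁ · sin φ₂ − sin φ₁ · cos φ₂ · cos Δλ )
  = atan2(-0.76981, -0.02968) = -92.208° → normalised to [0°, 360°): 267.792°.

268°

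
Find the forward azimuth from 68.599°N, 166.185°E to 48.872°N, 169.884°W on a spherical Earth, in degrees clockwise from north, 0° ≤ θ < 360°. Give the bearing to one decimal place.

Δλ = -169.884 − 166.185 = -336.069°; wrapped into (−180°, 180°]: 23.931°.
θ = atan2( sin Δλ · cos φ₂ , cos φ₁ · sin φ₂ − sin φ₁ · cos φ₂ · cos Δλ )
  = atan2(0.26680, -0.28489) = 136.878° → normalised to [0°, 360°): 136.878°.

136.9°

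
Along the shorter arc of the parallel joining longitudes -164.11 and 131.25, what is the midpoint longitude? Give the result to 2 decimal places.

+163.57°

Signed shortest Δλ from -164.11° to +131.25° is -64.64°.
Midpoint longitude = -164.11° + (-64.64°)/2 = -164.11° − 32.32° = -196.43°.
Normalise into (−180°, 180°]: +163.57°.
(The naïve average (-164.11 + +131.25)/2 = -16.43° is on the wrong side of the globe.)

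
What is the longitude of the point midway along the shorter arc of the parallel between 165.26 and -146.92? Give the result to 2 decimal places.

Signed shortest Δλ from +165.26° to -146.92° is +47.82°.
Midpoint longitude = +165.26° + (+47.82°)/2 = +165.26° + 23.91° = +189.17°.
Normalise into (−180°, 180°]: -170.83°.
(The naïve average (+165.26 + -146.92)/2 = 9.17° is on the wrong side of the globe.)

-170.83°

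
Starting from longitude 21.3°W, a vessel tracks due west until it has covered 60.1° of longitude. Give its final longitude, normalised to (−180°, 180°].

Start at -21.3°; shift −60.1° → -81.4°.
-81.4° already lies in (−180°, 180°].

81.4°W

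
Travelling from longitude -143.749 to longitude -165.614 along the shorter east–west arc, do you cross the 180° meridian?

Signed shortest Δλ = ((-165.614 − -143.749 + 180) mod 360) − 180 = -21.865°.
Going west by 21.865° from -143.749° reaches -165.614° without touching 180°.

No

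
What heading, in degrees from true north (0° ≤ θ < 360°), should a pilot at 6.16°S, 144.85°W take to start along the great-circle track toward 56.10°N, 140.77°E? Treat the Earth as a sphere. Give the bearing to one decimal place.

Δλ = 140.77 − -144.85 = 285.62°; wrapped into (−180°, 180°]: -74.38°.
θ = atan2( sin Δλ · cos φ₂ , cos φ₁ · sin φ₂ − sin φ₁ · cos φ₂ · cos Δλ )
  = atan2(-0.53715, 0.84133) = -32.556° → normalised to [0°, 360°): 327.444°.

327.4°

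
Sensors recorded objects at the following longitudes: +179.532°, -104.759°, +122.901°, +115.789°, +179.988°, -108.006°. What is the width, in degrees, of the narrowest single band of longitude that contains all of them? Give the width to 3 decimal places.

Sort the longitudes: -108.006°, -104.759°, +115.789°, +122.901°, +179.532°, +179.988°.
Eastward gaps between consecutive values (wrapping around): 3.247°, 220.548°, 7.112°, 56.631°, 0.456°, 72.006°.
Largest gap = 220.548° ⇒ minimal covering band is its complement: 360° − 220.548° = 139.452°.
Band runs from +115.789° eastward to -104.759°, crossing the antimeridian.

139.452°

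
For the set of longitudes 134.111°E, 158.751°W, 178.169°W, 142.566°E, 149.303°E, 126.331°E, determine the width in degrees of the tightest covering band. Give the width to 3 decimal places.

Sort the longitudes: -178.169°, -158.751°, +126.331°, +134.111°, +142.566°, +149.303°.
Eastward gaps between consecutive values (wrapping around): 19.418°, 285.082°, 7.780°, 8.455°, 6.737°, 32.528°.
Largest gap = 285.082° ⇒ minimal covering band is its complement: 360° − 285.082° = 74.918°.
Band runs from +126.331° eastward to -158.751°, crossing the antimeridian.

74.918°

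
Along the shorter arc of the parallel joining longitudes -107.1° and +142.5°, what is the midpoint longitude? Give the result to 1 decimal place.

Signed shortest Δλ from -107.1° to +142.5° is -110.4°.
Midpoint longitude = -107.1° + (-110.4°)/2 = -107.1° − 55.2° = -162.3°.
(The naïve average (-107.1 + +142.5)/2 = 17.7° is on the wrong side of the globe.)

-162.3°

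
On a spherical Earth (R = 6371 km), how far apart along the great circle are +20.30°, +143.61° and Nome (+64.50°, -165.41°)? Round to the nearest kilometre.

6164 km

Δλ = -165.41 − 143.61 = -309.02°; wrapped into (−180°, 180°]: 50.98°.
Δφ = 64.50 − 20.30 = 44.20°.
a = sin²(Δφ/2) + cos φ₁ · cos φ₂ · sin²(Δλ/2) = 0.216325.
c = 2·atan2(√a, √(1−a)) = 0.96751 rad → d = 6371·c ≈ 6164.02 km.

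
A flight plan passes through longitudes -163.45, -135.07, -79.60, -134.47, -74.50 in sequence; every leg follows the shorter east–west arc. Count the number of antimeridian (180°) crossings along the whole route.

0

Leg 1: -163.45° → -135.07°, shortest Δλ = 28.38° (east) — does not cross 180°.
Leg 2: -135.07° → -79.60°, shortest Δλ = 55.47° (east) — does not cross 180°.
Leg 3: -79.60° → -134.47°, shortest Δλ = -54.87° (west) — does not cross 180°.
Leg 4: -134.47° → -74.50°, shortest Δλ = 59.97° (east) — does not cross 180°.
Total crossings: 0.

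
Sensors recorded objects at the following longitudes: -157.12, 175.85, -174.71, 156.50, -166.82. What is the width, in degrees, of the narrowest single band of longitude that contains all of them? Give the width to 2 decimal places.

46.38°

Sort the longitudes: -174.71°, -166.82°, -157.12°, +156.50°, +175.85°.
Eastward gaps between consecutive values (wrapping around): 7.89°, 9.70°, 313.62°, 19.35°, 9.44°.
Largest gap = 313.62° ⇒ minimal covering band is its complement: 360° − 313.62° = 46.38°.
Band runs from +156.50° eastward to -157.12°, crossing the antimeridian.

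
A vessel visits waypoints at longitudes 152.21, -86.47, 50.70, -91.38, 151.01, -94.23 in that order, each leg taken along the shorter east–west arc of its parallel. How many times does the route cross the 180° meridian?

3

Leg 1: +152.21° → -86.47°, shortest Δλ = 121.32° (east) — crosses 180°.
Leg 2: -86.47° → +50.70°, shortest Δλ = 137.17° (east) — does not cross 180°.
Leg 3: +50.70° → -91.38°, shortest Δλ = -142.08° (west) — does not cross 180°.
Leg 4: -91.38° → +151.01°, shortest Δλ = -117.61° (west) — crosses 180°.
Leg 5: +151.01° → -94.23°, shortest Δλ = 114.76° (east) — crosses 180°.
Total crossings: 3.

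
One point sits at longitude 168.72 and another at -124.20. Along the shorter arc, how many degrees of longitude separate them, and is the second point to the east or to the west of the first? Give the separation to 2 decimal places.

67.08° east

Raw difference: -124.20 − 168.72 = -292.92°.
Normalise into (−180°, 180°]: -292.92° + 360° = 67.08°.
Positive ⇒ the second point lies to the east; separation 67.08°.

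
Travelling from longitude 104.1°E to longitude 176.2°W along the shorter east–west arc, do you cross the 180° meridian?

Naïve |-176.2 − 104.1| = 280.3° > 180°, so the shorter arc goes the other way round — across 180°.
Signed shortest Δλ = ((-176.2 − 104.1 + 180) mod 360) − 180 = 79.7°.
Going east by 79.7° from +104.1° passes through 180° before reaching -176.2°.

Yes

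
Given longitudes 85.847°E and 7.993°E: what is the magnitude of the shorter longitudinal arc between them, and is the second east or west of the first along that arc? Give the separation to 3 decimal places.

Raw difference: 7.993 − 85.847 = -77.854°.
Normalise into (−180°, 180°]: -77.854° stays -77.854°.
Negative ⇒ the second point lies to the west; separation 77.854°.

77.854° west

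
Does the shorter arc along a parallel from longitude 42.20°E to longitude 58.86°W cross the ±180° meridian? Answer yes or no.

No

Signed shortest Δλ = ((-58.86 − 42.20 + 180) mod 360) − 180 = -101.06°.
Going west by 101.06° from +42.20° reaches -58.86° without touching 180°.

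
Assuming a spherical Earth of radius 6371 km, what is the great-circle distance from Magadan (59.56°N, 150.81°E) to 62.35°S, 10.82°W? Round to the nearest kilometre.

18980 km

Δλ = -10.82 − 150.81 = -161.63°.
Δφ = -62.35 − 59.56 = -121.91°.
a = sin²(Δφ/2) + cos φ₁ · cos φ₂ · sin²(Δλ/2) = 0.993417.
c = 2·atan2(√a, √(1−a)) = 2.97914 rad → d = 6371·c ≈ 18980.10 km.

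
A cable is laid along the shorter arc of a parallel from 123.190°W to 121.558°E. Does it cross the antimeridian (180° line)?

Yes

Naïve |121.558 − -123.190| = 244.748° > 180°, so the shorter arc goes the other way round — across 180°.
Signed shortest Δλ = ((121.558 − -123.190 + 180) mod 360) − 180 = -115.252°.
Going west by 115.252° from -123.190° passes through 180° before reaching +121.558°.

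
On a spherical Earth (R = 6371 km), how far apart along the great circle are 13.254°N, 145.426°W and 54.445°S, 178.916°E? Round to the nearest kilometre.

Δλ = 178.916 − -145.426 = 324.342°; wrapped into (−180°, 180°]: -35.658°.
Δφ = -54.445 − 13.254 = -67.699°.
a = sin²(Δφ/2) + cos φ₁ · cos φ₂ · sin²(Δλ/2) = 0.363323.
c = 2·atan2(√a, √(1−a)) = 1.29392 rad → d = 6371·c ≈ 8243.55 km.

8244 km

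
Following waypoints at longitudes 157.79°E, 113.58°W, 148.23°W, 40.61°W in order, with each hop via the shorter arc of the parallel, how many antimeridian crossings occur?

1

Leg 1: +157.79° → -113.58°, shortest Δλ = 88.63° (east) — crosses 180°.
Leg 2: -113.58° → -148.23°, shortest Δλ = -34.65° (west) — does not cross 180°.
Leg 3: -148.23° → -40.61°, shortest Δλ = 107.62° (east) — does not cross 180°.
Total crossings: 1.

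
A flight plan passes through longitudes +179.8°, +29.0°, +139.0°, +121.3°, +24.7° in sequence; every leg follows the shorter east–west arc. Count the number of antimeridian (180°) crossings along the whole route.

Leg 1: +179.8° → +29.0°, shortest Δλ = -150.8° (west) — does not cross 180°.
Leg 2: +29.0° → +139.0°, shortest Δλ = 110.0° (east) — does not cross 180°.
Leg 3: +139.0° → +121.3°, shortest Δλ = -17.7° (west) — does not cross 180°.
Leg 4: +121.3° → +24.7°, shortest Δλ = -96.6° (west) — does not cross 180°.
Total crossings: 0.

0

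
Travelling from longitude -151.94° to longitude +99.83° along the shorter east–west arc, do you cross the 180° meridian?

Naïve |99.83 − -151.94| = 251.77° > 180°, so the shorter arc goes the other way round — across 180°.
Signed shortest Δλ = ((99.83 − -151.94 + 180) mod 360) − 180 = -108.23°.
Going west by 108.23° from -151.94° passes through 180° before reaching +99.83°.

Yes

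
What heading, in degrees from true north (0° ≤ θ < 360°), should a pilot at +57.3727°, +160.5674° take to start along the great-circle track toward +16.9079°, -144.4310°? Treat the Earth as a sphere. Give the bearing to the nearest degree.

Δλ = -144.4310 − 160.5674 = -304.9984°; wrapped into (−180°, 180°]: 55.0016°.
θ = atan2( sin Δλ · cos φ₂ , cos φ₁ · sin φ₂ − sin φ₁ · cos φ₂ · cos Δλ )
  = atan2(0.78376, -0.30535) = 111.286° → normalised to [0°, 360°): 111.286°.

111°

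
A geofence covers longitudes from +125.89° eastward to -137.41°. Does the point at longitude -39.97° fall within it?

No

Band width going east from +125.89° to -137.41°: ((-137.41 − 125.89) mod 360) = 96.70°.
Offset of -39.97° east of the west edge: ((-39.97 − 125.89) mod 360) = 194.14°.
194.14° > 96.70° ⇒ outside.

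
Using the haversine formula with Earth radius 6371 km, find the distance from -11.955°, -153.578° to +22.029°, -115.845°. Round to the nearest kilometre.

Δλ = -115.845 − -153.578 = 37.733°.
Δφ = 22.029 − -11.955 = 33.984°.
a = sin²(Δφ/2) + cos φ₁ · cos φ₂ · sin²(Δλ/2) = 0.180231.
c = 2·atan2(√a, √(1−a)) = 0.87690 rad → d = 6371·c ≈ 5586.73 km.

5587 km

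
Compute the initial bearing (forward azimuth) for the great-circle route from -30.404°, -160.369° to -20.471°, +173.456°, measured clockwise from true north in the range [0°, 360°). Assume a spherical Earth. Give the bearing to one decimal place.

Δλ = 173.456 − -160.369 = 333.825°; wrapped into (−180°, 180°]: -26.175°.
θ = atan2( sin Δλ · cos φ₂ , cos φ₁ · sin φ₂ − sin φ₁ · cos φ₂ · cos Δλ )
  = atan2(-0.41326, 0.12387) = -73.314° → normalised to [0°, 360°): 286.686°.

286.7°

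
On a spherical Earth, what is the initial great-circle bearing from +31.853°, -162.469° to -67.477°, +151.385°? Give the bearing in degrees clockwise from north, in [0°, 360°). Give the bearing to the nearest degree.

Δλ = 151.385 − -162.469 = 313.854°; wrapped into (−180°, 180°]: -46.146°.
θ = atan2( sin Δλ · cos φ₂ , cos φ₁ · sin φ₂ − sin φ₁ · cos φ₂ · cos Δλ )
  = atan2(-0.27622, -0.92467) = -163.368° → normalised to [0°, 360°): 196.632°.

197°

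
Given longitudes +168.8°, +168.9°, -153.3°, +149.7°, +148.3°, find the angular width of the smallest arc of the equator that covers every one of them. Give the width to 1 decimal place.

58.4°

Sort the longitudes: -153.3°, +148.3°, +149.7°, +168.8°, +168.9°.
Eastward gaps between consecutive values (wrapping around): 301.6°, 1.4°, 19.1°, 0.1°, 37.8°.
Largest gap = 301.6° ⇒ minimal covering band is its complement: 360° − 301.6° = 58.4°.
Band runs from +148.3° eastward to -153.3°, crossing the antimeridian.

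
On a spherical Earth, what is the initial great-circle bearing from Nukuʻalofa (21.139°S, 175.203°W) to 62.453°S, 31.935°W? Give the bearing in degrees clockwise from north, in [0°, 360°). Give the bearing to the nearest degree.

Δλ = -31.935 − -175.203 = 143.268°.
θ = atan2( sin Δλ · cos φ₂ , cos φ₁ · sin φ₂ − sin φ₁ · cos φ₂ · cos Δλ )
  = atan2(0.27659, -0.96064) = 163.937° → normalised to [0°, 360°): 163.937°.

164°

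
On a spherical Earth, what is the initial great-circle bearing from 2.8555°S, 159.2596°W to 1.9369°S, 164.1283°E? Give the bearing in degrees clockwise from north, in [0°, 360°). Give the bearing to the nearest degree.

271°

Δλ = 164.1283 − -159.2596 = 323.3879°; wrapped into (−180°, 180°]: -36.6121°.
θ = atan2( sin Δλ · cos φ₂ , cos φ₁ · sin φ₂ − sin φ₁ · cos φ₂ · cos Δλ )
  = atan2(-0.59605, 0.00621) = -89.403° → normalised to [0°, 360°): 270.597°.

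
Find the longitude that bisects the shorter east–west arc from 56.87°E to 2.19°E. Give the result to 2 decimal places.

Signed shortest Δλ from +56.87° to +2.19° is -54.68°.
Midpoint longitude = +56.87° + (-54.68°)/2 = +56.87° − 27.34° = +29.53°.

29.53°E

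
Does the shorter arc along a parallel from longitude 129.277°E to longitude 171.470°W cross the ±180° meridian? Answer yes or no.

Yes

Naïve |-171.470 − 129.277| = 300.747° > 180°, so the shorter arc goes the other way round — across 180°.
Signed shortest Δλ = ((-171.470 − 129.277 + 180) mod 360) − 180 = 59.253°.
Going east by 59.253° from +129.277° passes through 180° before reaching -171.470°.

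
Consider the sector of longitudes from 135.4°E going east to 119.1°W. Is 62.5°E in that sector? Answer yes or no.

No

Band width going east from +135.4° to -119.1°: ((-119.1 − 135.4) mod 360) = 105.5°.
Offset of +62.5° east of the west edge: ((62.5 − 135.4) mod 360) = 287.1°.
287.1° > 105.5° ⇒ outside.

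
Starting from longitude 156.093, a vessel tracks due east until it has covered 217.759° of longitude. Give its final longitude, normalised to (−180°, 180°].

+13.852°

Start at +156.093°; shift +217.759° → +373.852°.
+373.852° lies outside (−180°, 180°]; subtract 360° → +13.852°.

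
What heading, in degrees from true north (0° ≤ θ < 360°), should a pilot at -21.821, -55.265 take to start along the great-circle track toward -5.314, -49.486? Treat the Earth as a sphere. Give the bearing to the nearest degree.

Δλ = -49.486 − -55.265 = 5.779°.
θ = atan2( sin Δλ · cos φ₂ , cos φ₁ · sin φ₂ − sin φ₁ · cos φ₂ · cos Δλ )
  = atan2(0.10026, 0.28225) = 19.556° → normalised to [0°, 360°): 19.556°.

20°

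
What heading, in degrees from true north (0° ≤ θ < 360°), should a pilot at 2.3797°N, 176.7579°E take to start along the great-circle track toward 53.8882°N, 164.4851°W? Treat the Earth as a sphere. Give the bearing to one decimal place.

13.6°

Δλ = -164.4851 − 176.7579 = -341.2430°; wrapped into (−180°, 180°]: 18.7570°.
θ = atan2( sin Δλ · cos φ₂ , cos φ₁ · sin φ₂ − sin φ₁ · cos φ₂ · cos Δλ )
  = atan2(0.18951, 0.78400) = 13.589° → normalised to [0°, 360°): 13.589°.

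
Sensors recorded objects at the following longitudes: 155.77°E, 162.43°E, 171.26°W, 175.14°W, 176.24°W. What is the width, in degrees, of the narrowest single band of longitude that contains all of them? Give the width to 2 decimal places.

Sort the longitudes: -176.24°, -175.14°, -171.26°, +155.77°, +162.43°.
Eastward gaps between consecutive values (wrapping around): 1.10°, 3.88°, 327.03°, 6.66°, 21.33°.
Largest gap = 327.03° ⇒ minimal covering band is its complement: 360° − 327.03° = 32.97°.
Band runs from +155.77° eastward to -171.26°, crossing the antimeridian.

32.97°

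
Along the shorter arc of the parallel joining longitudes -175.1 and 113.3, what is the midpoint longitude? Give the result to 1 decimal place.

Signed shortest Δλ from -175.1° to +113.3° is -71.6°.
Midpoint longitude = -175.1° + (-71.6°)/2 = -175.1° − 35.8° = -210.9°.
Normalise into (−180°, 180°]: +149.1°.
(The naïve average (-175.1 + +113.3)/2 = -30.9° is on the wrong side of the globe.)

+149.1°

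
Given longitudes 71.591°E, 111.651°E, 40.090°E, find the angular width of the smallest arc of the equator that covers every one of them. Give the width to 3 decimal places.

71.561°

Sort the longitudes: +40.090°, +71.591°, +111.651°.
Eastward gaps between consecutive values (wrapping around): 31.501°, 40.060°, 288.439°.
Largest gap = 288.439° ⇒ minimal covering band is its complement: 360° − 288.439° = 71.561°.
Band runs from +40.090° eastward to +111.651°.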